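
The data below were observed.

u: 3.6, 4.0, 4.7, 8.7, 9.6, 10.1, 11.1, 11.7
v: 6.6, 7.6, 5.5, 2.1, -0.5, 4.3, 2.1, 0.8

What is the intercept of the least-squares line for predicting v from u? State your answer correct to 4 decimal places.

n = 8, Σx = 63.5, Σy = 28.5, Σxy = 169.58, Σx² = 581.01
Sxx = Σx² − (Σx)²/n = 581.01 − 504.03125 = 76.97875
Sxy = Σxy − (Σx)(Σy)/n = 169.58 − 226.21875 = -56.63875
b = Sxy/Sxx = -56.63875/76.97875 = -0.735771
a = ȳ − b·x̄ = 3.5625 − (-0.735771)·7.9375 = 9.402684

9.4027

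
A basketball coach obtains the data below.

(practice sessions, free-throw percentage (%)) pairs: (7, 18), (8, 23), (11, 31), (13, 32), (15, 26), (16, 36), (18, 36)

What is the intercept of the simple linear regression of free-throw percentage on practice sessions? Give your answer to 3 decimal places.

11.360

n = 7, Σx = 88, Σy = 202, Σxy = 2681, Σx² = 1208
Sxx = Σx² − (Σx)²/n = 1208 − 1106.285714 = 101.714286
Sxy = Σxy − (Σx)(Σy)/n = 2681 − 2539.428571 = 141.571429
b = Sxy/Sxx = 141.571429/101.714286 = 1.391854
a = ȳ − b·x̄ = 28.857143 − 1.391854·12.571429 = 11.359551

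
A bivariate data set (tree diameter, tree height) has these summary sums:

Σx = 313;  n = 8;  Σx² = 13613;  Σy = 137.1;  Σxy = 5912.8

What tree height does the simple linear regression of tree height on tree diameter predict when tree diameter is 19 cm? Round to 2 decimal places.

Sxx = Σx² − (Σx)²/n = 13613 − 12246.125 = 1366.875
Sxy = Σxy − (Σx)(Σy)/n = 5912.8 − 5364.0375 = 548.7625
b = Sxy/Sxx = 548.7625/1366.875 = 0.401472
a = ȳ − b·x̄ = 17.1375 − 0.401472·39.125 = 1.429895
ŷ(19) = a + b·19 = 1.429895 + 0.401472·19 = 9.057869

9.06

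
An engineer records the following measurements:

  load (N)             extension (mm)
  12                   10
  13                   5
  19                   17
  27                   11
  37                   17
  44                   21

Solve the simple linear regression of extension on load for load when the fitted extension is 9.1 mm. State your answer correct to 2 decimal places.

13.01

n = 6, Σx = 152, Σy = 81, Σxy = 2358, Σx² = 4708
Sxx = Σx² − (Σx)²/n = 4708 − 3850.666667 = 857.333333
Sxy = Σxy − (Σx)(Σy)/n = 2358 − 2052 = 306
b = Sxy/Sxx = 306/857.333333 = 0.356921
a = ȳ − b·x̄ = 13.5 − 0.356921·25.333333 = 4.458009
Set a + b·x = 9.1: x = (9.1 − 4.458009) / 0.356921 = 13.005664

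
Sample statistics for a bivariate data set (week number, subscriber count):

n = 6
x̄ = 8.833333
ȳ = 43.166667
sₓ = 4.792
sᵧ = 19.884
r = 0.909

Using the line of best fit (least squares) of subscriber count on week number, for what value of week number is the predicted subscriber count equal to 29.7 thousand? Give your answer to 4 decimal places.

5.2630

b = r · sᵧ/sₓ = 0.909 · 19.884/4.792 = 3.771819
a = ȳ − b·x̄ = 43.166667 − 3.771819·8.833333 = 9.848935
Set a + b·x = 29.7: x = (29.7 − 9.848935) / 3.771819 = 5.262995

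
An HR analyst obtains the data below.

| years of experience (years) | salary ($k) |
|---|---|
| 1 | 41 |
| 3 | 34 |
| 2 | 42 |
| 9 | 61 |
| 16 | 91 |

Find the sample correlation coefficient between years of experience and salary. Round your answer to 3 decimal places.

0.970

n = 5, Σx = 31, Σy = 269, Σxy = 2232, Σx² = 351, Σy² = 16603
Sxx = Σx² − (Σx)²/n = 351 − 192.2 = 158.8
Sxy = Σxy − (Σx)(Σy)/n = 2232 − 1667.8 = 564.2
Syy = Σy² − (Σy)²/n = 16603 − 14472.2 = 2130.8
r = Sxy/√(Sxx·Syy) = 564.2/√(338371.04) = 564.2/581.696691 = 0.969921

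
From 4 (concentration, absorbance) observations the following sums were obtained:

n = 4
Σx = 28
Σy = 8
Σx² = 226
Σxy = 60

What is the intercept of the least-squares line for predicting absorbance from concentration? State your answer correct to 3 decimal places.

1.067

Sxx = Σx² − (Σx)²/n = 226 − 196 = 30
Sxy = Σxy − (Σx)(Σy)/n = 60 − 56 = 4
b = Sxy/Sxx = 4/30 = 0.133333
a = ȳ − b·x̄ = 2 − 0.133333·7 = 1.066667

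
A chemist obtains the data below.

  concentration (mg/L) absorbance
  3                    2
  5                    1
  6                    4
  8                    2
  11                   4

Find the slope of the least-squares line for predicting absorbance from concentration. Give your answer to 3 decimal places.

n = 5, Σx = 33, Σy = 13, Σxy = 95, Σx² = 255
Sxx = Σx² − (Σx)²/n = 255 − 217.8 = 37.2
Sxy = Σxy − (Σx)(Σy)/n = 95 − 85.8 = 9.2
b = Sxy/Sxx = 9.2/37.2 = 0.247312

0.247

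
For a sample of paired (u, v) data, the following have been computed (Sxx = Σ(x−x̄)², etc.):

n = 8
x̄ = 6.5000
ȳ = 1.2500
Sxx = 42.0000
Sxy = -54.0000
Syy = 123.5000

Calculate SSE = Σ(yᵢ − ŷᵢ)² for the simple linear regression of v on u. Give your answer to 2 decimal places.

b = Sxy/Sxx = -54/42 = -1.285714
SSE = Syy − b·Sxy = 123.5 − (-1.285714)·(-54) = 54.071429

54.07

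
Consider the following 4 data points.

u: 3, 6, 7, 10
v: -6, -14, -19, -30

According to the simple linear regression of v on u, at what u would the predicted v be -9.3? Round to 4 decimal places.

4.2023

n = 4, Σx = 26, Σy = -69, Σxy = -535, Σx² = 194
Sxx = Σx² − (Σx)²/n = 194 − 169 = 25
Sxy = Σxy − (Σx)(Σy)/n = -535 − (-448.5) = -86.5
b = Sxy/Sxx = -86.5/25 = -3.46
a = ȳ − b·x̄ = -17.25 − (-3.46)·6.5 = 5.24
Set a + b·x = -9.3: x = (-9.3 − 5.24) / (-3.46) = 4.202312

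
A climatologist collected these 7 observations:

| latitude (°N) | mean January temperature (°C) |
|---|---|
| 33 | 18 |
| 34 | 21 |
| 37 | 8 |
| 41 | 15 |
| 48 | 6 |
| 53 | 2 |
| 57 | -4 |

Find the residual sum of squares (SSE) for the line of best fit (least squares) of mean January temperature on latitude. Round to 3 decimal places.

n = 7, Σx = 303, Σy = 66, Σxy = 2385, Σx² = 13657, Σy² = 1110
Sxx = Σx² − (Σx)²/n = 13657 − 13115.571429 = 541.428571
Sxy = Σxy − (Σx)(Σy)/n = 2385 − 2856.857143 = -471.857143
Syy = Σy² − (Σy)²/n = 1110 − 622.285714 = 487.714286
b = Sxy/Sxx = -471.857143/541.428571 = -0.871504
SSE = Syy − b·Sxy = 487.714286 − (-0.871504)·(-471.857143) = 76.488918

76.489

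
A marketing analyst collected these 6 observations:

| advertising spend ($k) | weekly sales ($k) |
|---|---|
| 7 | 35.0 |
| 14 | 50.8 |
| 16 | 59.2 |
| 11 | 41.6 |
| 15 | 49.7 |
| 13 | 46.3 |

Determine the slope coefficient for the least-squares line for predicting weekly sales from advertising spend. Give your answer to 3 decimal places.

2.415

n = 6, Σx = 76, Σy = 282.6, Σxy = 3708.4, Σx² = 1016
Sxx = Σx² − (Σx)²/n = 1016 − 962.666667 = 53.333333
Sxy = Σxy − (Σx)(Σy)/n = 3708.4 − 3579.6 = 128.8
b = Sxy/Sxx = 128.8/53.333333 = 2.415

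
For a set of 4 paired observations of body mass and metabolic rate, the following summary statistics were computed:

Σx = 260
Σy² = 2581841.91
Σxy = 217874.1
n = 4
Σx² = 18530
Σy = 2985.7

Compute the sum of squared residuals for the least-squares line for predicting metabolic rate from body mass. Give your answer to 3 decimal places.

Sxx = Σx² − (Σx)²/n = 18530 − 16900 = 1630
Sxy = Σxy − (Σx)(Σy)/n = 217874.1 − 194070.5 = 23803.6
Syy = Σy² − (Σy)²/n = 2581841.91 − 2228601.1225 = 353240.7875
b = Sxy/Sxx = 23803.6/1630 = 14.603436
SSE = Syy − b·Sxy = 353240.7875 − 14.603436·23803.6 = 5626.448261

5626.448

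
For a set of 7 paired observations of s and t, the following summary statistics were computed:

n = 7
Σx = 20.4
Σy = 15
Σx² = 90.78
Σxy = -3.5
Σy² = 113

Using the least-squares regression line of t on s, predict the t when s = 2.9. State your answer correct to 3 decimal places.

2.164

Sxx = Σx² − (Σx)²/n = 90.78 − 59.451429 = 31.328571
Sxy = Σxy − (Σx)(Σy)/n = -3.5 − 43.714286 = -47.214286
b = Sxy/Sxx = -47.214286/31.328571 = -1.507068
a = ȳ − b·x̄ = 2.142857 − (-1.507068)·2.914286 = 6.534884
ŷ(2.9) = a + b·2.9 = 6.534884 + (-1.507068)·2.9 = 2.164387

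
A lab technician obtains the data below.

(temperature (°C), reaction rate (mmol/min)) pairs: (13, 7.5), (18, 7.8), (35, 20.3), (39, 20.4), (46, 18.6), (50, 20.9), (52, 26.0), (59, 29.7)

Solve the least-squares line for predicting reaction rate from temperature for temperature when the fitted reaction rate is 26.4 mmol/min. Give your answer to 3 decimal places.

n = 8, Σx = 312, Σy = 151.2, Σxy = 6748.9, Σx² = 14040
Sxx = Σx² − (Σx)²/n = 14040 − 12168 = 1872
Sxy = Σxy − (Σx)(Σy)/n = 6748.9 − 5896.8 = 852.1
b = Sxy/Sxx = 852.1/1872 = 0.455182
a = ȳ − b·x̄ = 18.9 − 0.455182·39 = 1.147917
Set a + b·x = 26.4: x = (26.4 − 1.147917) / 0.455182 = 55.476939

55.477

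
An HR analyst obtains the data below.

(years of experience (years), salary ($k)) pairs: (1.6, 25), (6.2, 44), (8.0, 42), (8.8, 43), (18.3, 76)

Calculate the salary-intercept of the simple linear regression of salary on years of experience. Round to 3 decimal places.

n = 5, Σx = 42.9, Σy = 230, Σxy = 2418, Σx² = 517.33
Sxx = Σx² − (Σx)²/n = 517.33 − 368.082 = 149.248
Sxy = Σxy − (Σx)(Σy)/n = 2418 − 1973.4 = 444.6
b = Sxy/Sxx = 444.6/149.248 = 2.978934
a = ȳ − b·x̄ = 46 − 2.978934·8.58 = 20.440743

20.441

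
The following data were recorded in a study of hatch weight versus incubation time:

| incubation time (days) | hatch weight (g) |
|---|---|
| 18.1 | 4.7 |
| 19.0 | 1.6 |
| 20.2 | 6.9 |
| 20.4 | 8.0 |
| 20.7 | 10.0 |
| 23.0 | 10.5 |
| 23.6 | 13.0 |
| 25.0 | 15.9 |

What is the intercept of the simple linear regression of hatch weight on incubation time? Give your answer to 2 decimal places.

-28.91

n = 8, Σx = 170, Σy = 70.6, Σxy = 1570.85, Σx² = 3652.26
Sxx = Σx² − (Σx)²/n = 3652.26 − 3612.5 = 39.76
Sxy = Σxy − (Σx)(Σy)/n = 1570.85 − 1500.25 = 70.6
b = Sxy/Sxx = 70.6/39.76 = 1.775654
a = ȳ − b·x̄ = 8.825 − 1.775654·21.25 = -28.907646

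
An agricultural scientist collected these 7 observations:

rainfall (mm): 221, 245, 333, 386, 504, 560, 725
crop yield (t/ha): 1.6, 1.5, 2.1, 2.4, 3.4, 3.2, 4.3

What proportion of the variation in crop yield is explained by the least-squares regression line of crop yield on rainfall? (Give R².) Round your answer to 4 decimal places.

0.9736

n = 7, Σx = 2974, Σy = 18.5, Σxy = 8969.9, Σx² = 1461992, Σy² = 55.27
Sxx = Σx² − (Σx)²/n = 1461992 − 1263525.142857 = 198466.857143
Sxy = Σxy − (Σx)(Σy)/n = 8969.9 − 7859.857143 = 1110.042857
Syy = Σy² − (Σy)²/n = 55.27 − 48.892857 = 6.377143
R² = Sxy²/(Sxx·Syy) = (1110.042857)²/(198466.857143·6.377143) = 0.973566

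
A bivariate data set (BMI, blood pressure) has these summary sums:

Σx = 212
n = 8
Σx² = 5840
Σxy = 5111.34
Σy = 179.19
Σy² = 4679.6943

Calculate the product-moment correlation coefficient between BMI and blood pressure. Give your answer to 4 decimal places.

Sxx = Σx² − (Σx)²/n = 5840 − 5618 = 222
Sxy = Σxy − (Σx)(Σy)/n = 5111.34 − 4748.535 = 362.805
Syy = Σy² − (Σy)²/n = 4679.6943 − 4013.632013 = 666.062288
r = Sxy/√(Sxx·Syy) = 362.805/√(147865.827825) = 362.805/384.533260 = 0.943494

0.9435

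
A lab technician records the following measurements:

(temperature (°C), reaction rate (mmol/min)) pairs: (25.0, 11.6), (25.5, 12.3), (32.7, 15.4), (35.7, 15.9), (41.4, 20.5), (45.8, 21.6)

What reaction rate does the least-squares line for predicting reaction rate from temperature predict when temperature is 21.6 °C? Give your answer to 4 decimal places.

n = 6, Σx = 206.1, Σy = 97.3, Σxy = 3512.84, Σx² = 7430.63
Sxx = Σx² − (Σx)²/n = 7430.63 − 7079.535 = 351.095
Sxy = Σxy − (Σx)(Σy)/n = 3512.84 − 3342.255 = 170.585
b = Sxy/Sxx = 170.585/351.095 = 0.485866
a = ȳ − b·x̄ = 16.216667 − 0.485866·34.35 = -0.472818
ŷ(21.6) = a + b·21.6 = -0.472818 + 0.485866·21.6 = 10.021880

10.0219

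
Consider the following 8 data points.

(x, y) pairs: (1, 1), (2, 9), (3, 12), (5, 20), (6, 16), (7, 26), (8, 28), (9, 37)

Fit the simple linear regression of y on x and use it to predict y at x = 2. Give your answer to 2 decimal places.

6.61

n = 8, Σx = 41, Σy = 149, Σxy = 990, Σx² = 269
Sxx = Σx² − (Σx)²/n = 269 − 210.125 = 58.875
Sxy = Σxy − (Σx)(Σy)/n = 990 − 763.625 = 226.375
b = Sxy/Sxx = 226.375/58.875 = 3.845011
a = ȳ − b·x̄ = 18.625 − 3.845011·5.125 = -1.080679
ŷ(2) = a + b·2 = -1.080679 + 3.845011·2 = 6.609342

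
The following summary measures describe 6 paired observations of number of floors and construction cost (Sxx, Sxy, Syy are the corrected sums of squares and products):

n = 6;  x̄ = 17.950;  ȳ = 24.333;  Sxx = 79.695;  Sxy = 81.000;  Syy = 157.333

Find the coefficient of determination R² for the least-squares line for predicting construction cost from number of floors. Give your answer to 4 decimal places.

R² = Sxy²/(Sxx·Syy) = (81)²/(79.695·157.333) = 0.523262

0.5233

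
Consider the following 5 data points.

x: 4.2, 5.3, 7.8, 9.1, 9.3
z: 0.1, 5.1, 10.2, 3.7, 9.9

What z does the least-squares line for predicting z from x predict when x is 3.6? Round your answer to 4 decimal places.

1.4636

n = 5, Σx = 35.7, Σy = 29, Σxy = 232.75, Σx² = 275.87
Sxx = Σx² − (Σx)²/n = 275.87 − 254.898 = 20.972
Sxy = Σxy − (Σx)(Σy)/n = 232.75 − 207.06 = 25.69
b = Sxy/Sxx = 25.69/20.972 = 1.224967
a = ȳ − b·x̄ = 5.8 − 1.224967·7.14 = -2.946262
ŷ(3.6) = a + b·3.6 = -2.946262 + 1.224967·3.6 = 1.463618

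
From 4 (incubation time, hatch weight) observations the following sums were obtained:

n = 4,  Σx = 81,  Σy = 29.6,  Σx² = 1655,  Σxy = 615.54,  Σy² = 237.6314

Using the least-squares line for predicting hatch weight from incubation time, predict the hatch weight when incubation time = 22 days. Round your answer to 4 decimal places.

9.3149

Sxx = Σx² − (Σx)²/n = 1655 − 1640.25 = 14.75
Sxy = Σxy − (Σx)(Σy)/n = 615.54 − 599.4 = 16.14
b = Sxy/Sxx = 16.14/14.75 = 1.094237
a = ȳ − b·x̄ = 7.4 − 1.094237·20.25 = -14.758305
ŷ(22) = a + b·22 = -14.758305 + 1.094237·22 = 9.314915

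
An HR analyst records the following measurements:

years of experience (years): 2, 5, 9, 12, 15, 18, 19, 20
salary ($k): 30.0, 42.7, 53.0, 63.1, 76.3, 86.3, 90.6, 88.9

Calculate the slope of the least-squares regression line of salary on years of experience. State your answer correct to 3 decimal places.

3.404

n = 8, Σx = 100, Σy = 530.9, Σxy = 7705, Σx² = 1564
Sxx = Σx² − (Σx)²/n = 1564 − 1250 = 314
Sxy = Σxy − (Σx)(Σy)/n = 7705 − 6636.25 = 1068.75
b = Sxy/Sxx = 1068.75/314 = 3.403662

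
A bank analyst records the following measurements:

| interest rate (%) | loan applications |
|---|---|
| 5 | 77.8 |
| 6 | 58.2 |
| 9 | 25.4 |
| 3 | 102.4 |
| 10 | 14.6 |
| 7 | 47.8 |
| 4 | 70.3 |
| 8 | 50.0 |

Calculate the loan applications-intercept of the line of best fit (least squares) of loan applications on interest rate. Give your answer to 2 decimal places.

n = 8, Σx = 52, Σy = 446.5, Σxy = 2435.8, Σx² = 380
Sxx = Σx² − (Σx)²/n = 380 − 338 = 42
Sxy = Σxy − (Σx)(Σy)/n = 2435.8 − 2902.25 = -466.45
b = Sxy/Sxx = -466.45/42 = -11.105952
a = ȳ − b·x̄ = 55.8125 − (-11.105952)·6.5 = 128.001190

128.00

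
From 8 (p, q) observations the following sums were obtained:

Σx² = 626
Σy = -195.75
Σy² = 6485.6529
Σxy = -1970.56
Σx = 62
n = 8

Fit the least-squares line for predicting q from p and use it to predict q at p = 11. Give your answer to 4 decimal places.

-34.5984

Sxx = Σx² − (Σx)²/n = 626 − 480.5 = 145.5
Sxy = Σxy − (Σx)(Σy)/n = -1970.56 − (-1517.0625) = -453.4975
b = Sxy/Sxx = -453.4975/145.5 = -3.116821
a = ȳ − b·x̄ = -24.46875 − (-3.116821)·7.75 = -0.313385
ŷ(11) = a + b·11 = -0.313385 + (-3.116821)·11 = -34.598419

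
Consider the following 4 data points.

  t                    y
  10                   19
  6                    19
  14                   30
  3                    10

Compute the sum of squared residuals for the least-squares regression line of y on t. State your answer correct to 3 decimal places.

n = 4, Σx = 33, Σy = 78, Σxy = 754, Σx² = 341, Σy² = 1722
Sxx = Σx² − (Σx)²/n = 341 − 272.25 = 68.75
Sxy = Σxy − (Σx)(Σy)/n = 754 − 643.5 = 110.5
Syy = Σy² − (Σy)²/n = 1722 − 1521 = 201
b = Sxy/Sxx = 110.5/68.75 = 1.607273
SSE = Syy − b·Sxy = 201 − 1.607273·110.5 = 23.396364

23.396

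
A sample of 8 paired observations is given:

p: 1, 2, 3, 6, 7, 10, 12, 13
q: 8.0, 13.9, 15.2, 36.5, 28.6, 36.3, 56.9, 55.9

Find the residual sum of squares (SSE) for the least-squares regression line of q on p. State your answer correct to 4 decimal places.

168.8319

n = 8, Σx = 54, Σy = 251.3, Σxy = 2273.1, Σx² = 512, Σy² = 10318.57
Sxx = Σx² − (Σx)²/n = 512 − 364.5 = 147.5
Sxy = Σxy − (Σx)(Σy)/n = 2273.1 − 1696.275 = 576.825
Syy = Σy² − (Σy)²/n = 10318.57 − 7893.96125 = 2424.60875
b = Sxy/Sxx = 576.825/147.5 = 3.910678
SSE = Syy − b·Sxy = 2424.60875 − 3.910678·576.825 = 168.831932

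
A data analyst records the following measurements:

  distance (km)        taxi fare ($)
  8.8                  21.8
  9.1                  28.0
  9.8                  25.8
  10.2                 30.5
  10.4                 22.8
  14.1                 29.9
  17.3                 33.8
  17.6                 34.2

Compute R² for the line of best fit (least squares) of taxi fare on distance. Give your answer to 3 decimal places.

n = 8, Σx = 97.3, Σy = 226.8, Σxy = 2855.95, Σx² = 1276.35, Σy² = 6581.06
Sxx = Σx² − (Σx)²/n = 1276.35 − 1183.41125 = 92.93875
Sxy = Σxy − (Σx)(Σy)/n = 2855.95 − 2758.455 = 97.495
Syy = Σy² − (Σy)²/n = 6581.06 − 6429.78 = 151.28
R² = Sxy²/(Sxx·Syy) = (97.495)²/(92.93875·151.28) = 0.676062

0.676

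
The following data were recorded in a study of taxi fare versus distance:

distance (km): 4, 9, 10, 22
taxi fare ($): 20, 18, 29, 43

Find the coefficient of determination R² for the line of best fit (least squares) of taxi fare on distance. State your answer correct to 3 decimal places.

0.851

n = 4, Σx = 45, Σy = 110, Σxy = 1478, Σx² = 681, Σy² = 3414
Sxx = Σx² − (Σx)²/n = 681 − 506.25 = 174.75
Sxy = Σxy − (Σx)(Σy)/n = 1478 − 1237.5 = 240.5
Syy = Σy² − (Σy)²/n = 3414 − 3025 = 389
R² = Sxy²/(Sxx·Syy) = (240.5)²/(174.75·389) = 0.850870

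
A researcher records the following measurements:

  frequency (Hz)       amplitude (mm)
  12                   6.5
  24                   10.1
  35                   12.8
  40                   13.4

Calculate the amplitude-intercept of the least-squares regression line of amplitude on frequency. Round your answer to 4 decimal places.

n = 4, Σx = 111, Σy = 42.8, Σxy = 1304.4, Σx² = 3545
Sxx = Σx² − (Σx)²/n = 3545 − 3080.25 = 464.75
Sxy = Σxy − (Σx)(Σy)/n = 1304.4 − 1187.7 = 116.7
b = Sxy/Sxx = 116.7/464.75 = 0.251103
a = ȳ − b·x̄ = 10.7 − 0.251103·27.75 = 3.731899

3.7319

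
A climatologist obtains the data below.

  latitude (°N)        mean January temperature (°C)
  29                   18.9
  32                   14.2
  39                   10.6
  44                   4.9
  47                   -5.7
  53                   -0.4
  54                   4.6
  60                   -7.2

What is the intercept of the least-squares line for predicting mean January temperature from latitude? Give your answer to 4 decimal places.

n = 8, Σx = 358, Σy = 39.9, Σxy = 1158.8, Σx² = 16856
Sxx = Σx² − (Σx)²/n = 16856 − 16020.5 = 835.5
Sxy = Σxy − (Σx)(Σy)/n = 1158.8 − 1785.525 = -626.725
b = Sxy/Sxx = -626.725/835.5 = -0.750120
a = ȳ − b·x̄ = 4.9875 − (-0.750120)·44.75 = 38.555356

38.5554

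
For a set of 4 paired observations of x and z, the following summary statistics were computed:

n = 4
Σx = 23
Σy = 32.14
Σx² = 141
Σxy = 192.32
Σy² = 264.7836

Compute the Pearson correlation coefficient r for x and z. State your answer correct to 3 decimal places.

Sxx = Σx² − (Σx)²/n = 141 − 132.25 = 8.75
Sxy = Σxy − (Σx)(Σy)/n = 192.32 − 184.805 = 7.515
Syy = Σy² − (Σy)²/n = 264.7836 − 258.2449 = 6.5387
r = Sxy/√(Sxx·Syy) = 7.515/√(57.213625) = 7.515/7.563969 = 0.993526

0.994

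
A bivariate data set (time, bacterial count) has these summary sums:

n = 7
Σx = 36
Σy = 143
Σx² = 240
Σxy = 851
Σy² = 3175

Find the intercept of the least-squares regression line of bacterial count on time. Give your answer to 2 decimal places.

Sxx = Σx² − (Σx)²/n = 240 − 185.142857 = 54.857143
Sxy = Σxy − (Σx)(Σy)/n = 851 − 735.428571 = 115.571429
b = Sxy/Sxx = 115.571429/54.857143 = 2.106771
a = ȳ − b·x̄ = 20.428571 − 2.106771·5.142857 = 9.59375

9.59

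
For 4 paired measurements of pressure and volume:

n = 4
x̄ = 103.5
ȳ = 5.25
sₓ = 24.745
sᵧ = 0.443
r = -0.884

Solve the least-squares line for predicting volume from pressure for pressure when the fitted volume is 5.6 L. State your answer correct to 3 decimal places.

b = r · sᵧ/sₓ = -0.884 · 0.443/24.745 = -0.015826
a = ȳ − b·x̄ = 5.25 − (-0.015826)·103.5 = 6.887981
Set a + b·x = 5.6: x = (5.6 − 6.887981) / (-0.015826) = 81.384360

81.384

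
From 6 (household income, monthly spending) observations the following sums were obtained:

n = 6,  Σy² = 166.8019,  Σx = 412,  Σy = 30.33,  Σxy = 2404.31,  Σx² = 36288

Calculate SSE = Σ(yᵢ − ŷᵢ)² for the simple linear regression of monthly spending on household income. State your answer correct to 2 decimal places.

0.55

Sxx = Σx² − (Σx)²/n = 36288 − 28290.666667 = 7997.333333
Sxy = Σxy − (Σx)(Σy)/n = 2404.31 − 2082.66 = 321.65
Syy = Σy² − (Σy)²/n = 166.8019 − 153.31815 = 13.48375
b = Sxy/Sxx = 321.65/7997.333333 = 0.040220
SSE = Syy − b·Sxy = 13.48375 − 0.040220·321.65 = 0.547097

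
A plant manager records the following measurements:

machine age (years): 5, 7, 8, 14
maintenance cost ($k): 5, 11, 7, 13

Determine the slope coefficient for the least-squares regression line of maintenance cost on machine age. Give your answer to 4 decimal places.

0.7556

n = 4, Σx = 34, Σy = 36, Σxy = 340, Σx² = 334
Sxx = Σx² − (Σx)²/n = 334 − 289 = 45
Sxy = Σxy − (Σx)(Σy)/n = 340 − 306 = 34
b = Sxy/Sxx = 34/45 = 0.755556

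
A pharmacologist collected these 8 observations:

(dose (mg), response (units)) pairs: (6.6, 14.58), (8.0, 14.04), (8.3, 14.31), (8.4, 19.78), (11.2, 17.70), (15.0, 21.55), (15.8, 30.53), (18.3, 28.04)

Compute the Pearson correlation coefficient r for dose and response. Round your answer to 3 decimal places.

0.892

n = 8, Σx = 91.6, Σy = 160.53, Σxy = 2010.469, Σx² = 1181.98, Σy² = 3501.7375
Sxx = Σx² − (Σx)²/n = 1181.98 − 1048.82 = 133.16
Sxy = Σxy − (Σx)(Σy)/n = 2010.469 − 1838.0685 = 172.4005
Syy = Σy² − (Σy)²/n = 3501.7375 − 3221.235113 = 280.502387
r = Sxy/√(Sxx·Syy) = 172.4005/√(37351.697920) = 172.4005/193.265874 = 0.892038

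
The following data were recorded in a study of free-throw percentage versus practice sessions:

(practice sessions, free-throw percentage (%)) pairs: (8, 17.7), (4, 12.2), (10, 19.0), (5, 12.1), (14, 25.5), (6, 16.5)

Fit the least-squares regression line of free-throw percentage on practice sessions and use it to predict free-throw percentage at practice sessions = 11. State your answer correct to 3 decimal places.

n = 6, Σx = 47, Σy = 103, Σxy = 896.9, Σx² = 437
Sxx = Σx² − (Σx)²/n = 437 − 368.166667 = 68.833333
Sxy = Σxy − (Σx)(Σy)/n = 896.9 − 806.833333 = 90.066667
b = Sxy/Sxx = 90.066667/68.833333 = 1.308475
a = ȳ − b·x̄ = 17.166667 − 1.308475·7.833333 = 6.916949
ŷ(11) = a + b·11 = 6.916949 + 1.308475·11 = 21.310169

21.310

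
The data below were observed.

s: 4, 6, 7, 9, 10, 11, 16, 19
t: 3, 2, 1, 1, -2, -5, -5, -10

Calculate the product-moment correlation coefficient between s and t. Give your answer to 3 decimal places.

-0.951

n = 8, Σx = 82, Σy = -15, Σxy = -305, Σx² = 1020, Σy² = 169
Sxx = Σx² − (Σx)²/n = 1020 − 840.5 = 179.5
Sxy = Σxy − (Σx)(Σy)/n = -305 − (-153.75) = -151.25
Syy = Σy² − (Σy)²/n = 169 − 28.125 = 140.875
r = Sxy/√(Sxx·Syy) = -151.25/√(25287.0625) = -151.25/159.019063 = -0.951144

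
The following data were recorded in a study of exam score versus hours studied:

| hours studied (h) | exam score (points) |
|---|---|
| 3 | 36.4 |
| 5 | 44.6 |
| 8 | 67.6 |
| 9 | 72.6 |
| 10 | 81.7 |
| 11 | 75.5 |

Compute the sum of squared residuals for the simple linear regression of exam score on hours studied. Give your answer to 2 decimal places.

92.72

n = 6, Σx = 46, Σy = 378.4, Σxy = 3173.9, Σx² = 400, Σy² = 25529.78
Sxx = Σx² − (Σx)²/n = 400 − 352.666667 = 47.333333
Sxy = Σxy − (Σx)(Σy)/n = 3173.9 − 2901.066667 = 272.833333
Syy = Σy² − (Σy)²/n = 25529.78 − 23864.426667 = 1665.353333
b = Sxy/Sxx = 272.833333/47.333333 = 5.764085
SSE = Syy − b·Sxy = 1665.353333 − 5.764085·272.833333 = 92.718944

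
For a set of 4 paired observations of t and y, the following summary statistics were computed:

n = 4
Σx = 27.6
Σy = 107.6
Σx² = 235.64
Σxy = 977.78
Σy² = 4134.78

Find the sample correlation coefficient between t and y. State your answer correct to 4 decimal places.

0.9939

Sxx = Σx² − (Σx)²/n = 235.64 − 190.44 = 45.2
Sxy = Σxy − (Σx)(Σy)/n = 977.78 − 742.44 = 235.34
Syy = Σy² − (Σy)²/n = 4134.78 − 2894.44 = 1240.34
r = Sxy/√(Sxx·Syy) = 235.34/√(56063.368) = 235.34/236.777043 = 0.993931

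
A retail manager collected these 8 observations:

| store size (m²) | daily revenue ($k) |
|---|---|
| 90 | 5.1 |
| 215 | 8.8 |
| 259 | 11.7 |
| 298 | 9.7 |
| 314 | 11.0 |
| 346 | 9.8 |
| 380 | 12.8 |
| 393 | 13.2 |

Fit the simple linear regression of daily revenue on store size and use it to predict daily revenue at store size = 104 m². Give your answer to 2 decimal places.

5.98

n = 8, Σx = 2295, Σy = 82.1, Σxy = 25168.3, Σx² = 727371
Sxx = Σx² − (Σx)²/n = 727371 − 658378.125 = 68992.875
Sxy = Σxy − (Σx)(Σy)/n = 25168.3 − 23552.4375 = 1615.8625
b = Sxy/Sxx = 1615.8625/68992.875 = 0.023421
a = ȳ − b·x̄ = 10.2625 − 0.023421·286.875 = 3.543682
ŷ(104) = a + b·104 = 3.543682 + 0.023421·104 = 5.979437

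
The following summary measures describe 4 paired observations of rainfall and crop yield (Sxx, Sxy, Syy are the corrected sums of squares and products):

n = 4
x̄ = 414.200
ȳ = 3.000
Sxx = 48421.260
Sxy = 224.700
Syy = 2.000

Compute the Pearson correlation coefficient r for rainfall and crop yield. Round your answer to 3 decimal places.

r = Sxy/√(Sxx·Syy) = 224.7/√(96842.52) = 224.7/311.195308 = 0.722055

0.722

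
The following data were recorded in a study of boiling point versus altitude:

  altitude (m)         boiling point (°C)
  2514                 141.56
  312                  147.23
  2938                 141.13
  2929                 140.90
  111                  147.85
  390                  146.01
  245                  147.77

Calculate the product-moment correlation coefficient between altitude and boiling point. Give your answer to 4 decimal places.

-0.9896

n = 7, Σx = 9439, Σy = 1012.45, Σxy = 1338712.54, Σx² = 23852871, Σy² = 146500.9089
Sxx = Σx² − (Σx)²/n = 23852871 − 12727817.285714 = 11125053.714286
Sxy = Σxy − (Σx)(Σy)/n = 1338712.54 − 1365216.507143 = -26503.967143
Syy = Σy² − (Σy)²/n = 146500.9089 − 146436.428929 = 64.479971
r = Sxy/√(Sxx·Syy) = -26503.967143/√(717343145.638465) = -26503.967143/26783.262416 = -0.989572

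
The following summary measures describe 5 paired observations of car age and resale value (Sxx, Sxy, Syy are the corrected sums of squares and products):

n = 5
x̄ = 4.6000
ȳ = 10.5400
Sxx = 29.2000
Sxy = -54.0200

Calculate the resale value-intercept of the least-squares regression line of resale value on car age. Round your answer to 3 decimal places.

b = Sxy/Sxx = -54.02/29.2 = -1.85
a = ȳ − b·x̄ = 10.54 − (-1.85)·4.6 = 19.05

19.050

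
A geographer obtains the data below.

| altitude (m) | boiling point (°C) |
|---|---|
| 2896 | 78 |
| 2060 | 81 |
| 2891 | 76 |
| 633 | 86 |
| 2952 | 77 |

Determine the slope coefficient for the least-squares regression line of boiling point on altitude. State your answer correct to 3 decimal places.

n = 5, Σx = 11432, Σy = 398, Σxy = 894206, Σx² = 30103290
Sxx = Σx² − (Σx)²/n = 30103290 − 26138124.8 = 3965165.2
Sxy = Σxy − (Σx)(Σy)/n = 894206 − 909987.2 = -15781.2
b = Sxy/Sxx = -15781.2/3965165.2 = -0.003980

-0.004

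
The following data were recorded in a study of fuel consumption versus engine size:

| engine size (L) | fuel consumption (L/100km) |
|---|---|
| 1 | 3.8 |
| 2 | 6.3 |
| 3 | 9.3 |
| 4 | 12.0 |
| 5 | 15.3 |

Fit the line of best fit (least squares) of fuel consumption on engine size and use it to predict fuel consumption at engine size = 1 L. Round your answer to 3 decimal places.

3.600

n = 5, Σx = 15, Σy = 46.7, Σxy = 168.8, Σx² = 55
Sxx = Σx² − (Σx)²/n = 55 − 45 = 10
Sxy = Σxy − (Σx)(Σy)/n = 168.8 − 140.1 = 28.7
b = Sxy/Sxx = 28.7/10 = 2.87
a = ȳ − b·x̄ = 9.34 − 2.87·3 = 0.73
ŷ(1) = a + b·1 = 0.73 + 2.87·1 = 3.6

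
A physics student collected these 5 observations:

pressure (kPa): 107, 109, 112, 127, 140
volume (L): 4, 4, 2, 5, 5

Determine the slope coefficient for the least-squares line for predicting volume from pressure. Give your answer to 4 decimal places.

0.0539

n = 5, Σx = 595, Σy = 20, Σxy = 2423, Σx² = 71603
Sxx = Σx² − (Σx)²/n = 71603 − 70805 = 798
Sxy = Σxy − (Σx)(Σy)/n = 2423 − 2380 = 43
b = Sxy/Sxx = 43/798 = 0.053885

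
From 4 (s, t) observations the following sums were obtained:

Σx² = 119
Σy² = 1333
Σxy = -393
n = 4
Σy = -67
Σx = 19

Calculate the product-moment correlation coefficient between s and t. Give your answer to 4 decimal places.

Sxx = Σx² − (Σx)²/n = 119 − 90.25 = 28.75
Sxy = Σxy − (Σx)(Σy)/n = -393 − (-318.25) = -74.75
Syy = Σy² − (Σy)²/n = 1333 − 1122.25 = 210.75
r = Sxy/√(Sxx·Syy) = -74.75/√(6059.0625) = -74.75/77.839980 = -0.960303

-0.9603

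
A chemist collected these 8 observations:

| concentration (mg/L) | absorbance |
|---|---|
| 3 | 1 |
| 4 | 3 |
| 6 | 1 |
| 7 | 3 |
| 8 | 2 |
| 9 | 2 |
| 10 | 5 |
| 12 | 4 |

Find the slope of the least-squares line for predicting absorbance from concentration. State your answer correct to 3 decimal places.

0.299

n = 8, Σx = 59, Σy = 21, Σxy = 174, Σx² = 499
Sxx = Σx² − (Σx)²/n = 499 − 435.125 = 63.875
Sxy = Σxy − (Σx)(Σy)/n = 174 − 154.875 = 19.125
b = Sxy/Sxx = 19.125/63.875 = 0.299413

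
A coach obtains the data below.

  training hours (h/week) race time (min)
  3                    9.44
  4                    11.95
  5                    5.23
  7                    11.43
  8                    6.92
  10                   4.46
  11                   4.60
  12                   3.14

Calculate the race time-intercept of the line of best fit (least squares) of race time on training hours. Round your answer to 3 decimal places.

n = 8, Σx = 60, Σy = 57.17, Σxy = 370.52, Σx² = 528
Sxx = Σx² − (Σx)²/n = 528 − 450 = 78
Sxy = Σxy − (Σx)(Σy)/n = 370.52 − 428.775 = -58.255
b = Sxy/Sxx = -58.255/78 = -0.746859
a = ȳ − b·x̄ = 7.14625 − (-0.746859)·7.5 = 12.747692

12.748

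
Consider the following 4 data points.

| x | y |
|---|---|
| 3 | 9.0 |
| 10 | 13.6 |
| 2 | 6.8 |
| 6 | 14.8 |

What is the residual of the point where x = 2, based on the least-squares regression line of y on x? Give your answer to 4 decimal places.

-1.4529

n = 4, Σx = 21, Σy = 44.2, Σxy = 265.4, Σx² = 149
Sxx = Σx² − (Σx)²/n = 149 − 110.25 = 38.75
Sxy = Σxy − (Σx)(Σy)/n = 265.4 − 232.05 = 33.35
b = Sxy/Sxx = 33.35/38.75 = 0.860645
a = ȳ − b·x̄ = 11.05 − 0.860645·5.25 = 6.531613
ŷ(2) = 6.531613 + 0.860645·2 = 8.252903
residual = y − ŷ = 6.8 − 8.252903 = -1.452903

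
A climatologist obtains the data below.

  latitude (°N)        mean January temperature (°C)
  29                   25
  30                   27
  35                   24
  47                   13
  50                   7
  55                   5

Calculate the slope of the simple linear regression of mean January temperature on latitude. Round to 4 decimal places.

n = 6, Σx = 246, Σy = 101, Σxy = 3611, Σx² = 10700
Sxx = Σx² − (Σx)²/n = 10700 − 10086 = 614
Sxy = Σxy − (Σx)(Σy)/n = 3611 − 4141 = -530
b = Sxy/Sxx = -530/614 = -0.863192

-0.8632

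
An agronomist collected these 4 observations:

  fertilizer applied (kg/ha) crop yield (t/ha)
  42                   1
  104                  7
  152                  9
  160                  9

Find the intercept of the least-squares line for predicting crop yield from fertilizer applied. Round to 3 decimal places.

-1.282

n = 4, Σx = 458, Σy = 26, Σxy = 3578, Σx² = 61284
Sxx = Σx² − (Σx)²/n = 61284 − 52441 = 8843
Sxy = Σxy − (Σx)(Σy)/n = 3578 − 2977 = 601
b = Sxy/Sxx = 601/8843 = 0.067963
a = ȳ − b·x̄ = 6.5 − 0.067963·114.5 = -1.281805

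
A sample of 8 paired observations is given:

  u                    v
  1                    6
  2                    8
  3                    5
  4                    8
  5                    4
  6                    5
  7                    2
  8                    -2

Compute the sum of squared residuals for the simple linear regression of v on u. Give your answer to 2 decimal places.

27.79

n = 8, Σx = 36, Σy = 36, Σxy = 117, Σx² = 204, Σy² = 238
Sxx = Σx² − (Σx)²/n = 204 − 162 = 42
Sxy = Σxy − (Σx)(Σy)/n = 117 − 162 = -45
Syy = Σy² − (Σy)²/n = 238 − 162 = 76
b = Sxy/Sxx = -45/42 = -1.071429
SSE = Syy − b·Sxy = 76 − (-1.071429)·(-45) = 27.785714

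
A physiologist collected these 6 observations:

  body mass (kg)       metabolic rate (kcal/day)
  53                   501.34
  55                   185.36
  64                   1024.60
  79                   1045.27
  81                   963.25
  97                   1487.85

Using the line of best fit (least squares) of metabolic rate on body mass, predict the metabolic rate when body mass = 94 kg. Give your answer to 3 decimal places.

n = 6, Σx = 429, Σy = 5207.67, Σxy = 407261.25, Σx² = 32141
Sxx = Σx² − (Σx)²/n = 32141 − 30673.5 = 1467.5
Sxy = Σxy − (Σx)(Σy)/n = 407261.25 − 372348.405 = 34912.845
b = Sxy/Sxx = 34912.845/1467.5 = 23.790695
a = ȳ − b·x̄ = 867.945 − 23.790695·71.5 = -833.089697
ŷ(94) = a + b·94 = -833.089697 + 23.790695·94 = 1403.235639

1403.236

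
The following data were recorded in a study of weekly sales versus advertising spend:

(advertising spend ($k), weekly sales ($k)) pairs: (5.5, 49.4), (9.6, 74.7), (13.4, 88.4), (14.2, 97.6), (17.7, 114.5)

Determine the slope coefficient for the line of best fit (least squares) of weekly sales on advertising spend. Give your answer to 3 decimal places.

5.234

n = 5, Σx = 60.4, Σy = 424.6, Σxy = 5585.95, Σx² = 816.9
Sxx = Σx² − (Σx)²/n = 816.9 − 729.632 = 87.268
Sxy = Σxy − (Σx)(Σy)/n = 5585.95 − 5129.168 = 456.782
b = Sxy/Sxx = 456.782/87.268 = 5.234244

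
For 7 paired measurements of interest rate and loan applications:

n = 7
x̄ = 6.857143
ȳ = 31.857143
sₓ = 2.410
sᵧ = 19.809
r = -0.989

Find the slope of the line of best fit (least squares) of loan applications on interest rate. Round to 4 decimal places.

b = r · sᵧ/sₓ = -0.989 · 19.809/2.41 = -8.129088

-8.1291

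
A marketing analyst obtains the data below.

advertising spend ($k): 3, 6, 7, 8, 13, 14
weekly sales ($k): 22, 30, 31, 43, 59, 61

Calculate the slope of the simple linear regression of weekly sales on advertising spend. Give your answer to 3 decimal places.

3.765

n = 6, Σx = 51, Σy = 246, Σxy = 2428, Σx² = 523
Sxx = Σx² − (Σx)²/n = 523 − 433.5 = 89.5
Sxy = Σxy − (Σx)(Σy)/n = 2428 − 2091 = 337
b = Sxy/Sxx = 337/89.5 = 3.765363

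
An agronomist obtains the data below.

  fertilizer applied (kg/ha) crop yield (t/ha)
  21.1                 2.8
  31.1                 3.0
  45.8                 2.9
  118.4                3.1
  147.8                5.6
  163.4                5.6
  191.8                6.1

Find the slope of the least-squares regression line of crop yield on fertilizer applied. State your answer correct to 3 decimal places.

0.020

n = 7, Σx = 719.4, Σy = 29.1, Σxy = 3564.94, Σx² = 102860.26
Sxx = Σx² − (Σx)²/n = 102860.26 − 73933.765714 = 28926.494286
Sxy = Σxy − (Σx)(Σy)/n = 3564.94 − 2990.648571 = 574.291429
b = Sxy/Sxx = 574.291429/28926.494286 = 0.019853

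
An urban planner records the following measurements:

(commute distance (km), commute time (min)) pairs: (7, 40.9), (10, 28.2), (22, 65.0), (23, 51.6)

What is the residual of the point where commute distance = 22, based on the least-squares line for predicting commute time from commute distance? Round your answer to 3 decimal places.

n = 4, Σx = 62, Σy = 185.7, Σxy = 3185.1, Σx² = 1162
Sxx = Σx² − (Σx)²/n = 1162 − 961 = 201
Sxy = Σxy − (Σx)(Σy)/n = 3185.1 − 2878.35 = 306.75
b = Sxy/Sxx = 306.75/201 = 1.526119
a = ȳ − b·x̄ = 46.425 − 1.526119·15.5 = 22.770149
ŷ(22) = 22.770149 + 1.526119·22 = 56.344776
residual = y − ŷ = 65.0 − 56.344776 = 8.655224

8.655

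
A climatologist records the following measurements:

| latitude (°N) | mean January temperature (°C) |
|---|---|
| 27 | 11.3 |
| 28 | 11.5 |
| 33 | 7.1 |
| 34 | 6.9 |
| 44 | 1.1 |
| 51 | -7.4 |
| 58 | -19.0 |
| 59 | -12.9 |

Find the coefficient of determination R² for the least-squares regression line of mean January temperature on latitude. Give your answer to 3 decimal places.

n = 8, Σx = 334, Σy = -1.4, Σxy = -1096.1, Σx² = 15140, Σy² = 941.34
Sxx = Σx² − (Σx)²/n = 15140 − 13944.5 = 1195.5
Sxy = Σxy − (Σx)(Σy)/n = -1096.1 − (-58.45) = -1037.65
Syy = Σy² − (Σy)²/n = 941.34 − 0.245 = 941.095
R² = Sxy²/(Sxx·Syy) = (-1037.65)²/(1195.5·941.095) = 0.957015

0.957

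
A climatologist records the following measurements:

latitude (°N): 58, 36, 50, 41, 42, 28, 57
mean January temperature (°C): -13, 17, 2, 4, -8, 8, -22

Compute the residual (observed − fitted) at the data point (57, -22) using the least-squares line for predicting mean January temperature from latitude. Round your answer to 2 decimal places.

-8.24

n = 7, Σx = 312, Σy = -12, Σxy = -1244, Σx² = 14638
Sxx = Σx² − (Σx)²/n = 14638 − 13906.285714 = 731.714286
Sxy = Σxy − (Σx)(Σy)/n = -1244 − (-534.857143) = -709.142857
b = Sxy/Sxx = -709.142857/731.714286 = -0.969153
a = ȳ − b·x̄ = -1.714286 − (-0.969153)·44.571429 = 41.482234
ŷ(57) = 41.482234 + (-0.969153)·57 = -13.759469
residual = y − ŷ = -22 − (-13.759469) = -8.240531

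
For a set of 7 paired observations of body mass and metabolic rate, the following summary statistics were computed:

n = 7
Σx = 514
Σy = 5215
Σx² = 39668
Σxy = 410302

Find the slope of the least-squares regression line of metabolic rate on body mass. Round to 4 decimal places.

Sxx = Σx² − (Σx)²/n = 39668 − 37742.285714 = 1925.714286
Sxy = Σxy − (Σx)(Σy)/n = 410302 − 382930 = 27372
b = Sxy/Sxx = 27372/1925.714286 = 14.213947

14.2139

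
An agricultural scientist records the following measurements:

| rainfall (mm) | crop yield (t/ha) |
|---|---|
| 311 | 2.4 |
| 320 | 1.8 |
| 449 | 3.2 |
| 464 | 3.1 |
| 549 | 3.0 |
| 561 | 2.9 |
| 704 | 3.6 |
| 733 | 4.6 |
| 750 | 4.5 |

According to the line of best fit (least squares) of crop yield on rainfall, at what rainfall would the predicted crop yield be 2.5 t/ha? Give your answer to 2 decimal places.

388.82

n = 9, Σx = 4841, Σy = 29.1, Σxy = 16752.7, Σx² = 2827545
Sxx = Σx² − (Σx)²/n = 2827545 − 2603920.111111 = 223624.888889
Sxy = Σxy − (Σx)(Σy)/n = 16752.7 − 15652.566667 = 1100.133333
b = Sxy/Sxx = 1100.133333/223624.888889 = 0.004920
a = ȳ − b·x̄ = 3.233333 − 0.004920·537.888889 = 0.587163
Set a + b·x = 2.5: x = (2.5 − 0.587163) / 0.004920 = 388.823698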